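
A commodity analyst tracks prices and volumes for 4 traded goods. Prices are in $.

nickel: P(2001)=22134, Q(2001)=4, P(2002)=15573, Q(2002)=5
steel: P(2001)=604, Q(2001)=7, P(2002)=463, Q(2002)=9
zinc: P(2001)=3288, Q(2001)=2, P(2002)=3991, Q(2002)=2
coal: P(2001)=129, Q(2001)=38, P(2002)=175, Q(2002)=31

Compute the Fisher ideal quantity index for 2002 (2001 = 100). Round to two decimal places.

120.28

Laspeyres component (base-period weights):
ΣP(2001)Q(2002) = 22134×5 + 604×9 + 3288×2 + 129×31 = 110670 + 5436 + 6576 + 3999 = 126681
ΣP(2001)Q(2001) = 22134×4 + 604×7 + 3288×2 + 129×38 = 88536 + 4228 + 6576 + 4902 = 104242
L = 126681 / 104242 × 100 = 121.5259
Paasche component (current-period weights):
ΣP(2002)Q(2002) = 15573×5 + 463×9 + 3991×2 + 175×31 = 77865 + 4167 + 7982 + 5425 = 95439
ΣP(2002)Q(2001) = 15573×4 + 463×7 + 3991×2 + 175×38 = 62292 + 3241 + 7982 + 6650 = 80165
P = 95439 / 80165 × 100 = 119.0532
Fisher = √(L × P) = √(121.5259 × 119.0532) = 120.2832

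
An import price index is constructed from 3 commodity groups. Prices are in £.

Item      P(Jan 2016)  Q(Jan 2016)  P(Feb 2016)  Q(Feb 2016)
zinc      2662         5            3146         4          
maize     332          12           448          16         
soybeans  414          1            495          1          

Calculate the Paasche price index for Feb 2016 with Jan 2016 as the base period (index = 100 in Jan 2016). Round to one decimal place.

123.7

Paasche price index uses current-period quantities as weights.
ΣP(Feb 2016)·Q(Feb 2016) = 3146×4 + 448×16 + 495×1 = 12584 + 7168 + 495 = 20247
ΣP(Jan 2016)·Q(Feb 2016) = 2662×4 + 332×16 + 414×1 = 10648 + 5312 + 414 = 16374
Index = 20247 / 16374 × 100 = 123.6534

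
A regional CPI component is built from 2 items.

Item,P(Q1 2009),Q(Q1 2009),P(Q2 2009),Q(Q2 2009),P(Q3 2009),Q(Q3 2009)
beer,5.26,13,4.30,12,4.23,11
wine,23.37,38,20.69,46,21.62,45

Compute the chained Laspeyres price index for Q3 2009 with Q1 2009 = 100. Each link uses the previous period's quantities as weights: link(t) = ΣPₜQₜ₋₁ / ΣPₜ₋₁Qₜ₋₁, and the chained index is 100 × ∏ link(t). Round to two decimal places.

Link Q1 2009→Q2 2009:
ΣP(Q2 2009)Q(Q1 2009) = 4.30×13 + 20.69×38 = 55.9 + 786.22 = 842.12
ΣP(Q1 2009)Q(Q1 2009) = 5.26×13 + 23.37×38 = 68.38 + 888.06 = 956.44
link = 842.12/956.44 = 0.880473
Link Q2 2009→Q3 2009:
ΣP(Q3 2009)Q(Q2 2009) = 4.23×12 + 21.62×46 = 50.76 + 994.52 = 1045.28
ΣP(Q2 2009)Q(Q2 2009) = 4.30×12 + 20.69×46 = 51.6 + 951.74 = 1003.34
link = 1045.28/1003.34 = 1.041800
Chained index = 100 × 0.880473 × 1.041800 = 91.7278

91.73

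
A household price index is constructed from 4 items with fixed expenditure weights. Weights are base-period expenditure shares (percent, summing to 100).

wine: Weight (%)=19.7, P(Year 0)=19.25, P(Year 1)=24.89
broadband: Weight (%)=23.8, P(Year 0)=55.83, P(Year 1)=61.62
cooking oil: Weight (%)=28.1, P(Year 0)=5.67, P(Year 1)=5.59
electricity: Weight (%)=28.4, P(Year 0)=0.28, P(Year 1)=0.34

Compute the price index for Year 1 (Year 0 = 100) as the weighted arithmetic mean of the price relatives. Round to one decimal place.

113.9

wine: 19.7 × (24.89/19.25) = 19.7 × 1.292987 = 25.4718
broadband: 23.8 × (61.62/55.83) = 23.8 × 1.103708 = 26.2682
cooking oil: 28.1 × (5.59/5.67) = 28.1 × 0.985891 = 27.7035
electricity: 28.4 × (0.34/0.28) = 28.4 × 1.214286 = 34.4857
Index = Σ wᵢ·(p₁ᵢ/p₀ᵢ) = 25.4718 + 26.2682 + 27.7035 + 34.4857 = 113.9293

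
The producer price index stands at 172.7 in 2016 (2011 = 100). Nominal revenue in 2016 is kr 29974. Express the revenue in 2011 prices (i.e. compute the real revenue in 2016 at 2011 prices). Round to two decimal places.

17356.11

Real = Nominal ÷ (Index/100) = 29974 ÷ (172.7/100)
     = 29974 ÷ 1.727 = 17356.1089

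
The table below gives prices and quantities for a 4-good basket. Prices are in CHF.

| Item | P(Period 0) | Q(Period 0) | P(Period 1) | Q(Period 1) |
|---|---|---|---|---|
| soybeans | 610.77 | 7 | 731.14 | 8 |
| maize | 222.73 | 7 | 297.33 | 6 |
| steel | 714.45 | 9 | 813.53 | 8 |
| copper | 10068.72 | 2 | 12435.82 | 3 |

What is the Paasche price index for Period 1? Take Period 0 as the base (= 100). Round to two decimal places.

122.08

Paasche price index uses current-period quantities as weights.
ΣP(Period 1)·Q(Period 1) = 731.14×8 + 297.33×6 + 813.53×8 + 12435.82×3 = 5849.12 + 1783.98 + 6508.24 + 37307.46 = 51448.8
ΣP(Period 0)·Q(Period 1) = 610.77×8 + 222.73×6 + 714.45×8 + 10068.72×3 = 4886.16 + 1336.38 + 5715.6 + 30206.16 = 42144.3
Index = 51448.8 / 42144.3 × 100 = 122.0777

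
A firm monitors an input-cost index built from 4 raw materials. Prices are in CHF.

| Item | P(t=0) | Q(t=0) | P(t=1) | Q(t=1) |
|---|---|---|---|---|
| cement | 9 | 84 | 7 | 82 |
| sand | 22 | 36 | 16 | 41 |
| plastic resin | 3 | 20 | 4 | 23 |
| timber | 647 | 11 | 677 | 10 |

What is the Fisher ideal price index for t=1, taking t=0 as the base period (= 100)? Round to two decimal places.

99.27

Laspeyres component (base-period weights):
ΣP(t=1)Q(t=0) = 7×84 + 16×36 + 4×20 + 677×11 = 588 + 576 + 80 + 7447 = 8691
ΣP(t=0)Q(t=0) = 9×84 + 22×36 + 3×20 + 647×11 = 756 + 792 + 60 + 7117 = 8725
L = 8691 / 8725 × 100 = 99.6103
Paasche component (current-period weights):
ΣP(t=1)Q(t=1) = 7×82 + 16×41 + 4×23 + 677×10 = 574 + 656 + 92 + 6770 = 8092
ΣP(t=0)Q(t=1) = 9×82 + 22×41 + 3×23 + 647×10 = 738 + 902 + 69 + 6470 = 8179
P = 8092 / 8179 × 100 = 98.9363
Fisher = √(L × P) = √(99.6103 × 98.9363) = 99.2727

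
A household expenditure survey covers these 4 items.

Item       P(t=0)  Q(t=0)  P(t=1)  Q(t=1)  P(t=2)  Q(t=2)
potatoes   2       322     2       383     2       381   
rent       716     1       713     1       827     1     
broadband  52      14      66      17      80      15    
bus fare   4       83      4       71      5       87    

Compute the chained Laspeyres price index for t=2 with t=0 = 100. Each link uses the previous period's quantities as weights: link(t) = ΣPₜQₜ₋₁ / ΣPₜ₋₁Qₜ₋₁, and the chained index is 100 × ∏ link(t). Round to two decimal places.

123.81

Link t=0→t=1:
ΣP(t=1)Q(t=0) = 2×322 + 713×1 + 66×14 + 4×83 = 644 + 713 + 924 + 332 = 2613
ΣP(t=0)Q(t=0) = 2×322 + 716×1 + 52×14 + 4×83 = 644 + 716 + 728 + 332 = 2420
link = 2613/2420 = 1.079752
Link t=1→t=2:
ΣP(t=2)Q(t=1) = 2×383 + 827×1 + 80×17 + 5×71 = 766 + 827 + 1360 + 355 = 3308
ΣP(t=1)Q(t=1) = 2×383 + 713×1 + 66×17 + 4×71 = 766 + 713 + 1122 + 284 = 2885
link = 3308/2885 = 1.146620
Chained index = 100 × 1.079752 × 1.146620 = 123.8066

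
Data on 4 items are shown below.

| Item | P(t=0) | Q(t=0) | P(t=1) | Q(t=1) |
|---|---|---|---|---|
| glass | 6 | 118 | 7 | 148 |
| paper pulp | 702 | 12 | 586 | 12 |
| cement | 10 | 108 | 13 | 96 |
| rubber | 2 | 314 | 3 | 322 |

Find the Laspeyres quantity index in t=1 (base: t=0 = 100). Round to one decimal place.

Laspeyres quantity index uses base-period prices as weights.
ΣP(t=0)·Q(t=1) = 6×148 + 702×12 + 10×96 + 2×322 = 888 + 8424 + 960 + 644 = 10916
ΣP(t=0)·Q(t=0) = 6×118 + 702×12 + 10×108 + 2×314 = 708 + 8424 + 1080 + 628 = 10840
Index = 10916 / 10840 × 100 = 100.7011

100.7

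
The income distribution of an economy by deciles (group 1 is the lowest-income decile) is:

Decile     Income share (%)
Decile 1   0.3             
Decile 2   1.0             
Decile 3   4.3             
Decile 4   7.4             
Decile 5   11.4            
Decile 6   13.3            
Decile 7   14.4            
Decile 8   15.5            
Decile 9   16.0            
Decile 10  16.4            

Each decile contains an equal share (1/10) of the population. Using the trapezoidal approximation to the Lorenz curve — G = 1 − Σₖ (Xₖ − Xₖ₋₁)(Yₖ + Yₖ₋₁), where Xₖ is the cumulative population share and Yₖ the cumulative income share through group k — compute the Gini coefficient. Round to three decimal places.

0.329

Cumulative income shares Yₖ: 0.0030, 0.0130, 0.0560, 0.1300, 0.2440, 0.3770, 0.5210, 0.6760, 0.8360, 1.0000
Σ (Xₖ−Xₖ₋₁)(Yₖ+Yₖ₋₁) = (1/10)(0.0030+0.0000) + (1/10)(0.0130+0.0030) + (1/10)(0.0560+0.0130) + (1/10)(0.1300+0.0560) + (1/10)(0.2440+0.1300) + (1/10)(0.3770+0.2440) + (1/10)(0.5210+0.3770) + (1/10)(0.6760+0.5210) + (1/10)(0.8360+0.6760) + (1/10)(1.0000+0.8360)
  = 0.0003 + 0.0016 + 0.0069 + 0.0186 + 0.0374 + 0.0621 + 0.0898 + 0.1197 + 0.1512 + 0.1836 = 0.6712
G = 1 − 0.6712 = 0.3288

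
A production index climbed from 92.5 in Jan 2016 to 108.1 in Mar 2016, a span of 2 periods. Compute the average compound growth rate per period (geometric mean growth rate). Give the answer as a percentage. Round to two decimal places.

Growth factor = (108.1/92.5)^(1/2) = (1.168649)^(1/2) = 1.081041
Growth rate = 1.081041 − 1 = 0.081041 = 8.1041%

8.10%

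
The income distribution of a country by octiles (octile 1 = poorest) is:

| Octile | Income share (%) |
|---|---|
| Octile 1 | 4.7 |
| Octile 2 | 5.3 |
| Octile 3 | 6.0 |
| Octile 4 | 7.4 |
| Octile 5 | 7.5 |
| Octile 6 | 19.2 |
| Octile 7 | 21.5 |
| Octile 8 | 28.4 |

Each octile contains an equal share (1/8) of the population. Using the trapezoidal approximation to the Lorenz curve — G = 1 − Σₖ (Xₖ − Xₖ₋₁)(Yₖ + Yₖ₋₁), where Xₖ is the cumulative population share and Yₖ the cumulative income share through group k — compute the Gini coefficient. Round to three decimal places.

0.358

Cumulative income shares Yₖ: 0.0470, 0.1000, 0.1600, 0.2340, 0.3090, 0.5010, 0.7160, 1.0000
Σ (Xₖ−Xₖ₋₁)(Yₖ+Yₖ₋₁) = (1/8)(0.0470+0.0000) + (1/8)(0.1000+0.0470) + (1/8)(0.1600+0.1000) + (1/8)(0.2340+0.1600) + (1/8)(0.3090+0.2340) + (1/8)(0.5010+0.3090) + (1/8)(0.7160+0.5010) + (1/8)(1.0000+0.7160)
  = 0.0059 + 0.0184 + 0.0325 + 0.0493 + 0.0679 + 0.1013 + 0.1521 + 0.2145 = 0.6418
G = 1 − 0.6418 = 0.3582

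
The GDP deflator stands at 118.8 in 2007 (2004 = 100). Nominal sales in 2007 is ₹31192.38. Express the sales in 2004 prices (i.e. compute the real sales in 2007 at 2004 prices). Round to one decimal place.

26256.2

Real = Nominal ÷ (Index/100) = 31192.38 ÷ (118.8/100)
     = 31192.38 ÷ 1.188 = 26256.2121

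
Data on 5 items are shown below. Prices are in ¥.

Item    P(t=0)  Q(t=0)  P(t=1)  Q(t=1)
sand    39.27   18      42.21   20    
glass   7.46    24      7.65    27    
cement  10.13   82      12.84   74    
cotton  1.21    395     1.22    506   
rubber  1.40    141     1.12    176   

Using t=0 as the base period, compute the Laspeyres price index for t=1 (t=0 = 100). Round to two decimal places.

Laspeyres price index uses base-period quantities as weights.
ΣP(t=1)·Q(t=0) = 42.21×18 + 7.65×24 + 12.84×82 + 1.22×395 + 1.12×141 = 759.78 + 183.6 + 1052.88 + 481.9 + 157.92 = 2636.08
ΣP(t=0)·Q(t=0) = 39.27×18 + 7.46×24 + 10.13×82 + 1.21×395 + 1.40×141 = 706.86 + 179.04 + 830.66 + 477.95 + 197.4 = 2391.91
Index = 2636.08 / 2391.91 × 100 = 110.2082

110.21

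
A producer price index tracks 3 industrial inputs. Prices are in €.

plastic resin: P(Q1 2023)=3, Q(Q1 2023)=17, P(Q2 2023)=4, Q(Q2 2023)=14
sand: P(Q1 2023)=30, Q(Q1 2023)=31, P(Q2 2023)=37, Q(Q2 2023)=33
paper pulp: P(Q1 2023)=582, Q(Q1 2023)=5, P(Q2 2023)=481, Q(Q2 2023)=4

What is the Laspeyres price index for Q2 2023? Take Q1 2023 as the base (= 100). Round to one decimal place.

93.0

Laspeyres price index uses base-period quantities as weights.
ΣP(Q2 2023)·Q(Q1 2023) = 4×17 + 37×31 + 481×5 = 68 + 1147 + 2405 = 3620
ΣP(Q1 2023)·Q(Q1 2023) = 3×17 + 30×31 + 582×5 = 51 + 930 + 2910 = 3891
Index = 3620 / 3891 × 100 = 93.0352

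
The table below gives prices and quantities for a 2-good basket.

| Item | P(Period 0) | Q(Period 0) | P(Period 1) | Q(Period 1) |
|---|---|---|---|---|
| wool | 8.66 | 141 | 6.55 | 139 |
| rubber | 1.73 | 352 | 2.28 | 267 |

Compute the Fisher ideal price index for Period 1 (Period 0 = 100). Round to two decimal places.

92.75

Laspeyres component (base-period weights):
ΣP(Period 1)Q(Period 0) = 6.55×141 + 2.28×352 = 923.55 + 802.56 = 1726.11
ΣP(Period 0)Q(Period 0) = 8.66×141 + 1.73×352 = 1221.06 + 608.96 = 1830.02
L = 1726.11 / 1830.02 × 100 = 94.3219
Paasche component (current-period weights):
ΣP(Period 1)Q(Period 1) = 6.55×139 + 2.28×267 = 910.45 + 608.76 = 1519.21
ΣP(Period 0)Q(Period 1) = 8.66×139 + 1.73×267 = 1203.74 + 461.91 = 1665.65
P = 1519.21 / 1665.65 × 100 = 91.2082
Fisher = √(L × P) = √(94.3219 × 91.2082) = 92.7520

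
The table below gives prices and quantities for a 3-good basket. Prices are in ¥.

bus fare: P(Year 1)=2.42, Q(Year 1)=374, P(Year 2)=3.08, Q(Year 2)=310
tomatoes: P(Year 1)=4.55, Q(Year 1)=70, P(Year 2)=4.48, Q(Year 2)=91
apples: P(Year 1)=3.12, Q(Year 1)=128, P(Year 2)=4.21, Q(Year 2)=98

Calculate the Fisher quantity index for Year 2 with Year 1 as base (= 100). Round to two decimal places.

89.56

Laspeyres component (base-period weights):
ΣP(Year 1)Q(Year 2) = 2.42×310 + 4.55×91 + 3.12×98 = 750.2 + 414.05 + 305.76 = 1470.01
ΣP(Year 1)Q(Year 1) = 2.42×374 + 4.55×70 + 3.12×128 = 905.08 + 318.5 + 399.36 = 1622.94
L = 1470.01 / 1622.94 × 100 = 90.5770
Paasche component (current-period weights):
ΣP(Year 2)Q(Year 2) = 3.08×310 + 4.48×91 + 4.21×98 = 954.8 + 407.68 + 412.58 = 1775.06
ΣP(Year 2)Q(Year 1) = 3.08×374 + 4.48×70 + 4.21×128 = 1151.92 + 313.6 + 538.88 = 2004.4
P = 1775.06 / 2004.4 × 100 = 88.5582
Fisher = √(L × P) = √(90.5770 × 88.5582) = 89.5619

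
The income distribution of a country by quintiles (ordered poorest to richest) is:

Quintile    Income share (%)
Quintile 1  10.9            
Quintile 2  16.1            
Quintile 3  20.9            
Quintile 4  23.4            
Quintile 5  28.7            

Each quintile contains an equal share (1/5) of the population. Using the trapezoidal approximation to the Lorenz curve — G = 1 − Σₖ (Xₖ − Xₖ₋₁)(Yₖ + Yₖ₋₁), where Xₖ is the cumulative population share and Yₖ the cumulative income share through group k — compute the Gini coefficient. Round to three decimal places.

Cumulative income shares Yₖ: 0.1090, 0.2700, 0.4790, 0.7130, 1.0000
Σ (Xₖ−Xₖ₋₁)(Yₖ+Yₖ₋₁) = (1/5)(0.1090+0.0000) + (1/5)(0.2700+0.1090) + (1/5)(0.4790+0.2700) + (1/5)(0.7130+0.4790) + (1/5)(1.0000+0.7130)
  = 0.0218 + 0.0758 + 0.1498 + 0.2384 + 0.3426 = 0.8284
G = 1 − 0.8284 = 0.1716

0.172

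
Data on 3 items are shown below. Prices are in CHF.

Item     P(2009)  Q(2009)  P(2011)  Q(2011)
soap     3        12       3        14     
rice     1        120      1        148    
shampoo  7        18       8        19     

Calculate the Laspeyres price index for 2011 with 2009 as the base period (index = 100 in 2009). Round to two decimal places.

106.38

Laspeyres price index uses base-period quantities as weights.
ΣP(2011)·Q(2009) = 3×12 + 1×120 + 8×18 = 36 + 120 + 144 = 300
ΣP(2009)·Q(2009) = 3×12 + 1×120 + 7×18 = 36 + 120 + 126 = 282
Index = 300 / 282 × 100 = 106.3830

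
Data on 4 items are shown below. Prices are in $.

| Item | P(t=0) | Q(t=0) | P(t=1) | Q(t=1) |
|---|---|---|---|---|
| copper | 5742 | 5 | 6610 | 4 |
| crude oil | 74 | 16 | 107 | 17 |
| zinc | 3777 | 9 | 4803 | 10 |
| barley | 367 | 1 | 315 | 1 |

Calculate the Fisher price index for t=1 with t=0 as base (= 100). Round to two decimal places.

Laspeyres component (base-period weights):
ΣP(t=1)Q(t=0) = 6610×5 + 107×16 + 4803×9 + 315×1 = 33050 + 1712 + 43227 + 315 = 78304
ΣP(t=0)Q(t=0) = 5742×5 + 74×16 + 3777×9 + 367×1 = 28710 + 1184 + 33993 + 367 = 64254
L = 78304 / 64254 × 100 = 121.8663
Paasche component (current-period weights):
ΣP(t=1)Q(t=1) = 6610×4 + 107×17 + 4803×10 + 315×1 = 26440 + 1819 + 48030 + 315 = 76604
ΣP(t=0)Q(t=1) = 5742×4 + 74×17 + 3777×10 + 367×1 = 22968 + 1258 + 37770 + 367 = 62363
P = 76604 / 62363 × 100 = 122.8357
Fisher = √(L × P) = √(121.8663 × 122.8357) = 122.3500

122.35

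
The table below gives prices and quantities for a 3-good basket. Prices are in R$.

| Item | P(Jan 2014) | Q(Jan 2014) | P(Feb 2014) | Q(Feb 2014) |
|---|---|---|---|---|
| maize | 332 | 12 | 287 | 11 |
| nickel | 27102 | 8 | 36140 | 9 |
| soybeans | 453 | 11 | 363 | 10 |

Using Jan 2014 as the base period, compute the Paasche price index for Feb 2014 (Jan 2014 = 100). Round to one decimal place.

131.7

Paasche price index uses current-period quantities as weights.
ΣP(Feb 2014)·Q(Feb 2014) = 287×11 + 36140×9 + 363×10 = 3157 + 325260 + 3630 = 332047
ΣP(Jan 2014)·Q(Feb 2014) = 332×11 + 27102×9 + 453×10 = 3652 + 243918 + 4530 = 252100
Index = 332047 / 252100 × 100 = 131.7124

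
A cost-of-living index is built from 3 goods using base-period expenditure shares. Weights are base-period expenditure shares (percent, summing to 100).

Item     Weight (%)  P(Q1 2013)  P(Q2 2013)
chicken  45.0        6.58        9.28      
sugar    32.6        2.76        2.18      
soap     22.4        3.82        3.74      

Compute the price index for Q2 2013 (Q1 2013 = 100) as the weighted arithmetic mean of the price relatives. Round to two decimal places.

chicken: 45.0 × (9.28/6.58) = 45.0 × 1.410334 = 63.4650
sugar: 32.6 × (2.18/2.76) = 32.6 × 0.789855 = 25.7493
soap: 22.4 × (3.74/3.82) = 22.4 × 0.979058 = 21.9309
Index = Σ wᵢ·(p₁ᵢ/p₀ᵢ) = 63.4650 + 25.7493 + 21.9309 = 111.1452

111.15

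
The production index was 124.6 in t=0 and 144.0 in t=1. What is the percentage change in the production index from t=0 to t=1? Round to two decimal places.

15.57%

Change = (144.0 − 124.6) / 124.6 × 100
       = 19.4 / 124.6 × 100 = 15.5698%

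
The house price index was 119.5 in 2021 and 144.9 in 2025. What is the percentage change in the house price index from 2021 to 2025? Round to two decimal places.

Change = (144.9 − 119.5) / 119.5 × 100
       = 25.4 / 119.5 × 100 = 21.2552%

21.26%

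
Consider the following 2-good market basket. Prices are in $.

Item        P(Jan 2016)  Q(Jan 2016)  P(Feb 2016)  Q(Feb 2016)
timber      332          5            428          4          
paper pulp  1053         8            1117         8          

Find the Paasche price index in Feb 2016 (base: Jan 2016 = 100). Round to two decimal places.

Paasche price index uses current-period quantities as weights.
ΣP(Feb 2016)·Q(Feb 2016) = 428×4 + 1117×8 = 1712 + 8936 = 10648
ΣP(Jan 2016)·Q(Feb 2016) = 332×4 + 1053×8 = 1328 + 8424 = 9752
Index = 10648 / 9752 × 100 = 109.1879

109.19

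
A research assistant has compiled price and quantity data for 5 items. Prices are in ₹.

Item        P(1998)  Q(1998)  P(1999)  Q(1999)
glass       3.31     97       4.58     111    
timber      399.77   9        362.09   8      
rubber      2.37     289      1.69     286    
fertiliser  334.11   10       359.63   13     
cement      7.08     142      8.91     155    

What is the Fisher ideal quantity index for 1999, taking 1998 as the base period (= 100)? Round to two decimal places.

Laspeyres component (base-period weights):
ΣP(1998)Q(1999) = 3.31×111 + 399.77×8 + 2.37×286 + 334.11×13 + 7.08×155 = 367.41 + 3198.16 + 677.82 + 4343.43 + 1097.4 = 9684.22
ΣP(1998)Q(1998) = 3.31×97 + 399.77×9 + 2.37×289 + 334.11×10 + 7.08×142 = 321.07 + 3597.93 + 684.93 + 3341.1 + 1005.36 = 8950.39
L = 9684.22 / 8950.39 × 100 = 108.1989
Paasche component (current-period weights):
ΣP(1999)Q(1999) = 4.58×111 + 362.09×8 + 1.69×286 + 359.63×13 + 8.91×155 = 508.38 + 2896.72 + 483.34 + 4675.19 + 1381.05 = 9944.68
ΣP(1999)Q(1998) = 4.58×97 + 362.09×9 + 1.69×289 + 359.63×10 + 8.91×142 = 444.26 + 3258.81 + 488.41 + 3596.3 + 1265.22 = 9053
P = 9944.68 / 9053 × 100 = 109.8496
Fisher = √(L × P) = √(108.1989 × 109.8496) = 109.0211

109.02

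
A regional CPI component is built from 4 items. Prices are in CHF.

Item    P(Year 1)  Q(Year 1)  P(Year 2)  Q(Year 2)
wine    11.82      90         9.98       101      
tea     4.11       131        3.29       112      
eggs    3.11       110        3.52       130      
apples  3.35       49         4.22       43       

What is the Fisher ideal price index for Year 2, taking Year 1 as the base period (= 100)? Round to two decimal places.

91.36

Laspeyres component (base-period weights):
ΣP(Year 2)Q(Year 1) = 9.98×90 + 3.29×131 + 3.52×110 + 4.22×49 = 898.2 + 430.99 + 387.2 + 206.78 = 1923.17
ΣP(Year 1)Q(Year 1) = 11.82×90 + 4.11×131 + 3.11×110 + 3.35×49 = 1063.8 + 538.41 + 342.1 + 164.15 = 2108.46
L = 1923.17 / 2108.46 × 100 = 91.2121
Paasche component (current-period weights):
ΣP(Year 2)Q(Year 2) = 9.98×101 + 3.29×112 + 3.52×130 + 4.22×43 = 1007.98 + 368.48 + 457.6 + 181.46 = 2015.52
ΣP(Year 1)Q(Year 2) = 11.82×101 + 4.11×112 + 3.11×130 + 3.35×43 = 1193.82 + 460.32 + 404.3 + 144.05 = 2202.49
P = 2015.52 / 2202.49 × 100 = 91.5110
Fisher = √(L × P) = √(91.2121 × 91.5110) = 91.3614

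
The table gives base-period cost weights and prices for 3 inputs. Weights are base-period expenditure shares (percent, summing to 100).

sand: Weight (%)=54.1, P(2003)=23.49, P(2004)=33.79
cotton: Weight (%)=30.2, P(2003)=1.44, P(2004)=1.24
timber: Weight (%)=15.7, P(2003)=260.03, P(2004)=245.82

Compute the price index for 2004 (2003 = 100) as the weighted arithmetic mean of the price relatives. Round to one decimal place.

118.7

sand: 54.1 × (33.79/23.49) = 54.1 × 1.438484 = 77.8220
cotton: 30.2 × (1.24/1.44) = 30.2 × 0.861111 = 26.0056
timber: 15.7 × (245.82/260.03) = 15.7 × 0.945352 = 14.8420
Index = Σ wᵢ·(p₁ᵢ/p₀ᵢ) = 77.8220 + 26.0056 + 14.8420 = 118.6696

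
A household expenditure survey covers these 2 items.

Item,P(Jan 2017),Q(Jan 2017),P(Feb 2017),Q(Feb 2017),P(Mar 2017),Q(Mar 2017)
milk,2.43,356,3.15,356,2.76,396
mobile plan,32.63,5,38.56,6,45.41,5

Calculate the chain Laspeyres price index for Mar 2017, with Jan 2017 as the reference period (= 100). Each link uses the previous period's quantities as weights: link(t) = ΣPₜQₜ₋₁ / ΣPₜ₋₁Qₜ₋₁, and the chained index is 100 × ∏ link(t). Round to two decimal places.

118.58

Link Jan 2017→Feb 2017:
ΣP(Feb 2017)Q(Jan 2017) = 3.15×356 + 38.56×5 = 1121.4 + 192.8 = 1314.2
ΣP(Jan 2017)Q(Jan 2017) = 2.43×356 + 32.63×5 = 865.08 + 163.15 = 1028.23
link = 1314.2/1028.23 = 1.278119
Link Feb 2017→Mar 2017:
ΣP(Mar 2017)Q(Feb 2017) = 2.76×356 + 45.41×6 = 982.56 + 272.46 = 1255.02
ΣP(Feb 2017)Q(Feb 2017) = 3.15×356 + 38.56×6 = 1121.4 + 231.36 = 1352.76
link = 1255.02/1352.76 = 0.927748
Chained index = 100 × 1.278119 × 0.927748 = 118.5772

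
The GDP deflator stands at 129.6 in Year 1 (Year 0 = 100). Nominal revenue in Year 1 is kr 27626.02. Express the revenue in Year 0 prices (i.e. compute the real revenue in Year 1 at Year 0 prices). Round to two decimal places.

21316.37

Real = Nominal ÷ (Index/100) = 27626.02 ÷ (129.6/100)
     = 27626.02 ÷ 1.296 = 21316.3735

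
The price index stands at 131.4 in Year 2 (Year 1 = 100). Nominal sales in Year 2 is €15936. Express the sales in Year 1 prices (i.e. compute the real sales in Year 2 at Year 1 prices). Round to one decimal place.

12127.9

Real = Nominal ÷ (Index/100) = 15936 ÷ (131.4/100)
     = 15936 ÷ 1.314 = 12127.8539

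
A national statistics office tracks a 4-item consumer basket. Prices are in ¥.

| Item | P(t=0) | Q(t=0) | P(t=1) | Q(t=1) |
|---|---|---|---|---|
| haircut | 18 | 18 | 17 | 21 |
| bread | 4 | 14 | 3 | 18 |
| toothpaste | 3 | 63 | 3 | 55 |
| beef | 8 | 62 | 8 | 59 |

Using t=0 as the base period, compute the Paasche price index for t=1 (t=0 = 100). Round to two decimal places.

Paasche price index uses current-period quantities as weights.
ΣP(t=1)·Q(t=1) = 17×21 + 3×18 + 3×55 + 8×59 = 357 + 54 + 165 + 472 = 1048
ΣP(t=0)·Q(t=1) = 18×21 + 4×18 + 3×55 + 8×59 = 378 + 72 + 165 + 472 = 1087
Index = 1048 / 1087 × 100 = 96.4121

96.41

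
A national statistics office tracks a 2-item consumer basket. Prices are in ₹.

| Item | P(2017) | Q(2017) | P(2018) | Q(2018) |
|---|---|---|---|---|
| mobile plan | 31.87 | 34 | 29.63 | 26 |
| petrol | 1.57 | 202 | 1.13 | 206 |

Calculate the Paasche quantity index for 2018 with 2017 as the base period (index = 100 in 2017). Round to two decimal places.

81.18

Paasche quantity index uses current-period prices as weights.
ΣP(2018)·Q(2018) = 29.63×26 + 1.13×206 = 770.38 + 232.78 = 1003.16
ΣP(2018)·Q(2017) = 29.63×34 + 1.13×202 = 1007.42 + 228.26 = 1235.68
Index = 1003.16 / 1235.68 × 100 = 81.1828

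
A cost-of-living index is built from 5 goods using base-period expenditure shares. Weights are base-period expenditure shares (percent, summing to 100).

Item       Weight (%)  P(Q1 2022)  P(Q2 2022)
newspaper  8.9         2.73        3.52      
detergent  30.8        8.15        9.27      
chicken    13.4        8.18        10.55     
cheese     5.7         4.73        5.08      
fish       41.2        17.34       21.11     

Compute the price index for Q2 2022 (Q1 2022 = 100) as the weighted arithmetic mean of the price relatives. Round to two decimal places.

120.07

newspaper: 8.9 × (3.52/2.73) = 8.9 × 1.289377 = 11.4755
detergent: 30.8 × (9.27/8.15) = 30.8 × 1.137423 = 35.0326
chicken: 13.4 × (10.55/8.18) = 13.4 × 1.289731 = 17.2824
cheese: 5.7 × (5.08/4.73) = 5.7 × 1.073996 = 6.1218
fish: 41.2 × (21.11/17.34) = 41.2 × 1.217416 = 50.1576
Index = Σ wᵢ·(p₁ᵢ/p₀ᵢ) = 11.4755 + 35.0326 + 17.2824 + 6.1218 + 50.1576 = 120.0698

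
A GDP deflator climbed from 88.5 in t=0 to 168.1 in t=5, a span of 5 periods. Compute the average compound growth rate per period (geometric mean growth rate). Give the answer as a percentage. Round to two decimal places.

13.69%

Growth factor = (168.1/88.5)^(1/5) = (1.899435)^(1/5) = 1.136907
Growth rate = 1.136907 − 1 = 0.136907 = 13.6907%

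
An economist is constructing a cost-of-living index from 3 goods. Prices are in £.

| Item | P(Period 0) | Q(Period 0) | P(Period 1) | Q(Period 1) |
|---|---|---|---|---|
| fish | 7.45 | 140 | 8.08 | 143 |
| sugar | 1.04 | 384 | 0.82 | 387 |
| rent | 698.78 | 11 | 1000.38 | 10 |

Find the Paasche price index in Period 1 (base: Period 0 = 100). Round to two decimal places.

135.73

Paasche price index uses current-period quantities as weights.
ΣP(Period 1)·Q(Period 1) = 8.08×143 + 0.82×387 + 1000.38×10 = 1155.44 + 317.34 + 10003.8 = 11476.58
ΣP(Period 0)·Q(Period 1) = 7.45×143 + 1.04×387 + 698.78×10 = 1065.35 + 402.48 + 6987.8 = 8455.63
Index = 11476.58 / 8455.63 × 100 = 135.7271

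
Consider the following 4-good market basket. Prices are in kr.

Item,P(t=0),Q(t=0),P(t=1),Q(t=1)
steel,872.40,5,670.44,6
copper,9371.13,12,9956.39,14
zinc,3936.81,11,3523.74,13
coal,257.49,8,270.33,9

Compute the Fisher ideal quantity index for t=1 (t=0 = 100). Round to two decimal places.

Laspeyres component (base-period weights):
ΣP(t=0)Q(t=1) = 872.40×6 + 9371.13×14 + 3936.81×13 + 257.49×9 = 5234.4 + 131195.82 + 51178.53 + 2317.41 = 189926.16
ΣP(t=0)Q(t=0) = 872.40×5 + 9371.13×12 + 3936.81×11 + 257.49×8 = 4362 + 112453.56 + 43304.91 + 2059.92 = 162180.39
L = 189926.16 / 162180.39 × 100 = 117.1080
Paasche component (current-period weights):
ΣP(t=1)Q(t=1) = 670.44×6 + 9956.39×14 + 3523.74×13 + 270.33×9 = 4022.64 + 139389.46 + 45808.62 + 2432.97 = 191653.69
ΣP(t=1)Q(t=0) = 670.44×5 + 9956.39×12 + 3523.74×11 + 270.33×8 = 3352.2 + 119476.68 + 38761.14 + 2162.64 = 163752.66
P = 191653.69 / 163752.66 × 100 = 117.0385
Fisher = √(L × P) = √(117.1080 × 117.0385) = 117.0732

117.07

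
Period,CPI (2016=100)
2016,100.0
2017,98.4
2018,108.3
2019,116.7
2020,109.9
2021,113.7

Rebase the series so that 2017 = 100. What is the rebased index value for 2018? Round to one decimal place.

110.1

Rebased(2018) = 108.3 / 98.4 × 100 = 110.0610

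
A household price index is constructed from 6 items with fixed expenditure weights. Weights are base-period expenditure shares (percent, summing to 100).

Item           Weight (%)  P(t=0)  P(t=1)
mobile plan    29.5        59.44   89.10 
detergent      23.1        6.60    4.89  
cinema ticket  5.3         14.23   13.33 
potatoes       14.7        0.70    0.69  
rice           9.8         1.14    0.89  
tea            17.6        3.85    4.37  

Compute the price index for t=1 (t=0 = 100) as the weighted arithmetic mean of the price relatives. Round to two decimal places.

mobile plan: 29.5 × (89.10/59.44) = 29.5 × 1.498991 = 44.2202
detergent: 23.1 × (4.89/6.60) = 23.1 × 0.740909 = 17.1150
cinema ticket: 5.3 × (13.33/14.23) = 5.3 × 0.936753 = 4.9648
potatoes: 14.7 × (0.69/0.70) = 14.7 × 0.985714 = 14.4900
rice: 9.8 × (0.89/1.14) = 9.8 × 0.780702 = 7.6509
tea: 17.6 × (4.37/3.85) = 17.6 × 1.135065 = 19.9771
Index = Σ wᵢ·(p₁ᵢ/p₀ᵢ) = 44.2202 + 17.1150 + 4.9648 + 14.4900 + 7.6509 + 19.9771 = 108.4180

108.42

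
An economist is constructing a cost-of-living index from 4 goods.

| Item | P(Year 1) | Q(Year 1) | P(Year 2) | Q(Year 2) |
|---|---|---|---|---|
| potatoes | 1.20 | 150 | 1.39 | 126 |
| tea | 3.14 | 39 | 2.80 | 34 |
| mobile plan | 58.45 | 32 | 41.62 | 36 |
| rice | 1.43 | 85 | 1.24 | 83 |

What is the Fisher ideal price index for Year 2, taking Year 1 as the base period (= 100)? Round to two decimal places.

Laspeyres component (base-period weights):
ΣP(Year 2)Q(Year 1) = 1.39×150 + 2.80×39 + 41.62×32 + 1.24×85 = 208.5 + 109.2 + 1331.84 + 105.4 = 1754.94
ΣP(Year 1)Q(Year 1) = 1.20×150 + 3.14×39 + 58.45×32 + 1.43×85 = 180 + 122.46 + 1870.4 + 121.55 = 2294.41
L = 1754.94 / 2294.41 × 100 = 76.4876
Paasche component (current-period weights):
ΣP(Year 2)Q(Year 2) = 1.39×126 + 2.80×34 + 41.62×36 + 1.24×83 = 175.14 + 95.2 + 1498.32 + 102.92 = 1871.58
ΣP(Year 1)Q(Year 2) = 1.20×126 + 3.14×34 + 58.45×36 + 1.43×83 = 151.2 + 106.76 + 2104.2 + 118.69 = 2480.85
P = 1871.58 / 2480.85 × 100 = 75.4411
Fisher = √(L × P) = √(76.4876 × 75.4411) = 75.9626

75.96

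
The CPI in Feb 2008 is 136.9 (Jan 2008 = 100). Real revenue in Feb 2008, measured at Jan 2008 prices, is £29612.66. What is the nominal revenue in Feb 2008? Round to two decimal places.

40539.73

Nominal = Real × (Index/100) = 29612.66 × (136.9/100)
        = 29612.66 × 1.369 = 40539.7315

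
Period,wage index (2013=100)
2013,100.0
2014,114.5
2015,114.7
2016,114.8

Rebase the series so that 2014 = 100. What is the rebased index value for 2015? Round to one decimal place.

Rebased(2015) = 114.7 / 114.5 × 100 = 100.1747

100.2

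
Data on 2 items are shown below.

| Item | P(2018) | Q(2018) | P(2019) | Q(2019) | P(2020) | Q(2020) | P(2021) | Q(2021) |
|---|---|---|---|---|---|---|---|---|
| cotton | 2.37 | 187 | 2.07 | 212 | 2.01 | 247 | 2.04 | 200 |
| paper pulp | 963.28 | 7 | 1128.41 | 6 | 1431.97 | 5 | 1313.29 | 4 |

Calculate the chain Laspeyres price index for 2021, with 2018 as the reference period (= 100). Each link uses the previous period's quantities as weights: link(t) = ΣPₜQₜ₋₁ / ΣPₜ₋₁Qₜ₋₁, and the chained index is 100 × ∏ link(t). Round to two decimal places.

Link 2018→2019:
ΣP(2019)Q(2018) = 2.07×187 + 1128.41×7 = 387.09 + 7898.87 = 8285.96
ΣP(2018)Q(2018) = 2.37×187 + 963.28×7 = 443.19 + 6742.96 = 7186.15
link = 8285.96/7186.15 = 1.153046
Link 2019→2020:
ΣP(2020)Q(2019) = 2.01×212 + 1431.97×6 = 426.12 + 8591.82 = 9017.94
ΣP(2019)Q(2019) = 2.07×212 + 1128.41×6 = 438.84 + 6770.46 = 7209.3
link = 9017.94/7209.3 = 1.250876
Link 2020→2021:
ΣP(2021)Q(2020) = 2.04×247 + 1313.29×5 = 503.88 + 6566.45 = 7070.33
ΣP(2020)Q(2020) = 2.01×247 + 1431.97×5 = 496.47 + 7159.85 = 7656.32
link = 7070.33/7656.32 = 0.923463
Chained index = 100 × 1.153046 × 1.250876 × 0.923463 = 133.1927

133.19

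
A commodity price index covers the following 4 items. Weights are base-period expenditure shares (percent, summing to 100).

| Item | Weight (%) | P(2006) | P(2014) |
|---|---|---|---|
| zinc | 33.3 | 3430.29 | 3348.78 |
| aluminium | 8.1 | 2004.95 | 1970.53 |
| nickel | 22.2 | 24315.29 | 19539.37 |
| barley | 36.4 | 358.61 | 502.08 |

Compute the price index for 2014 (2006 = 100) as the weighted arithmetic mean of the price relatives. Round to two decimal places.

zinc: 33.3 × (3348.78/3430.29) = 33.3 × 0.976238 = 32.5087
aluminium: 8.1 × (1970.53/2004.95) = 8.1 × 0.982832 = 7.9609
nickel: 22.2 × (19539.37/24315.29) = 22.2 × 0.803584 = 17.8396
barley: 36.4 × (502.08/358.61) = 36.4 × 1.400073 = 50.9626
Index = Σ wᵢ·(p₁ᵢ/p₀ᵢ) = 32.5087 + 7.9609 + 17.8396 + 50.9626 = 109.2719

109.27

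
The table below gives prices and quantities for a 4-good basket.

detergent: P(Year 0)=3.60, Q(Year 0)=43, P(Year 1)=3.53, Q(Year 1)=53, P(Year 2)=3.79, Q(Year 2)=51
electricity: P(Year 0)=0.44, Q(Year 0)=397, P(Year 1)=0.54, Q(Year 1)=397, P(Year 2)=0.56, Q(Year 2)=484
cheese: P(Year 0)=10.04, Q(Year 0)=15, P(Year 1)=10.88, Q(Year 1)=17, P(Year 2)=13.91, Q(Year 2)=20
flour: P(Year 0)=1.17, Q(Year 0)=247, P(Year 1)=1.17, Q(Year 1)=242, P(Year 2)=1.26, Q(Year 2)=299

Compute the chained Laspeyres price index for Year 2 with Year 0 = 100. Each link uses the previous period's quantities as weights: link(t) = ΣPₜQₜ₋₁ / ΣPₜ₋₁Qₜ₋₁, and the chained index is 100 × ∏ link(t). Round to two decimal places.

118.04

Link Year 0→Year 1:
ΣP(Year 1)Q(Year 0) = 3.53×43 + 0.54×397 + 10.88×15 + 1.17×247 = 151.79 + 214.38 + 163.2 + 288.99 = 818.36
ΣP(Year 0)Q(Year 0) = 3.60×43 + 0.44×397 + 10.04×15 + 1.17×247 = 154.8 + 174.68 + 150.6 + 288.99 = 769.07
link = 818.36/769.07 = 1.064090
Link Year 1→Year 2:
ΣP(Year 2)Q(Year 1) = 3.79×53 + 0.56×397 + 13.91×17 + 1.26×242 = 200.87 + 222.32 + 236.47 + 304.92 = 964.58
ΣP(Year 1)Q(Year 1) = 3.53×53 + 0.54×397 + 10.88×17 + 1.17×242 = 187.09 + 214.38 + 184.96 + 283.14 = 869.57
link = 964.58/869.57 = 1.109261
Chained index = 100 × 1.064090 × 1.109261 = 118.0354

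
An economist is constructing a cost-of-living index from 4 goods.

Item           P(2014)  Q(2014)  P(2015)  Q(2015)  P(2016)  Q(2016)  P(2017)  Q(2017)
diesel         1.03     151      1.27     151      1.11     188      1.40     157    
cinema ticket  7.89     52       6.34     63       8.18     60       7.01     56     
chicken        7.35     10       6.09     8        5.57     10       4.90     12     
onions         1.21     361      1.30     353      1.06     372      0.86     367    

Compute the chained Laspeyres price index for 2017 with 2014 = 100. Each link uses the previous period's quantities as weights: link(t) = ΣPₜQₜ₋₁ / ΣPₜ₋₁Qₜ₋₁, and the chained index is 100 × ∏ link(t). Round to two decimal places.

89.73

Link 2014→2015:
ΣP(2015)Q(2014) = 1.27×151 + 6.34×52 + 6.09×10 + 1.30×361 = 191.77 + 329.68 + 60.9 + 469.3 = 1051.65
ΣP(2014)Q(2014) = 1.03×151 + 7.89×52 + 7.35×10 + 1.21×361 = 155.53 + 410.28 + 73.5 + 436.81 = 1076.12
link = 1051.65/1076.12 = 0.977261
Link 2015→2016:
ΣP(2016)Q(2015) = 1.11×151 + 8.18×63 + 5.57×8 + 1.06×353 = 167.61 + 515.34 + 44.56 + 374.18 = 1101.69
ΣP(2015)Q(2015) = 1.27×151 + 6.34×63 + 6.09×8 + 1.30×353 = 191.77 + 399.42 + 48.72 + 458.9 = 1098.81
link = 1101.69/1098.81 = 1.002621
Link 2016→2017:
ΣP(2017)Q(2016) = 1.40×188 + 7.01×60 + 4.90×10 + 0.86×372 = 263.2 + 420.6 + 49 + 319.92 = 1052.72
ΣP(2016)Q(2016) = 1.11×188 + 8.18×60 + 5.57×10 + 1.06×372 = 208.68 + 490.8 + 55.7 + 394.32 = 1149.5
link = 1052.72/1149.5 = 0.915807
Chained index = 100 × 0.977261 × 1.002621 × 0.915807 = 89.7328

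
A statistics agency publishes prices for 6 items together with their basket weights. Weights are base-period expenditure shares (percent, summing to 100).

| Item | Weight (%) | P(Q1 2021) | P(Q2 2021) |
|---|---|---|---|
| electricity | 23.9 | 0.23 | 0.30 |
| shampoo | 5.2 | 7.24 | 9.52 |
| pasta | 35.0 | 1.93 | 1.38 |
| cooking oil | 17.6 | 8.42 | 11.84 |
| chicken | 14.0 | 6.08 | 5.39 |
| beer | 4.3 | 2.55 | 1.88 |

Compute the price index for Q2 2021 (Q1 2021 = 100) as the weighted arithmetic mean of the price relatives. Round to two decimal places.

electricity: 23.9 × (0.30/0.23) = 23.9 × 1.304348 = 31.1739
shampoo: 5.2 × (9.52/7.24) = 5.2 × 1.314917 = 6.8376
pasta: 35.0 × (1.38/1.93) = 35.0 × 0.715026 = 25.0259
cooking oil: 17.6 × (11.84/8.42) = 17.6 × 1.406176 = 24.7487
chicken: 14.0 × (5.39/6.08) = 14.0 × 0.886513 = 12.4112
beer: 4.3 × (1.88/2.55) = 4.3 × 0.737255 = 3.1702
Index = Σ wᵢ·(p₁ᵢ/p₀ᵢ) = 31.1739 + 6.8376 + 25.0259 + 24.7487 + 12.4112 + 3.1702 = 103.3675

103.37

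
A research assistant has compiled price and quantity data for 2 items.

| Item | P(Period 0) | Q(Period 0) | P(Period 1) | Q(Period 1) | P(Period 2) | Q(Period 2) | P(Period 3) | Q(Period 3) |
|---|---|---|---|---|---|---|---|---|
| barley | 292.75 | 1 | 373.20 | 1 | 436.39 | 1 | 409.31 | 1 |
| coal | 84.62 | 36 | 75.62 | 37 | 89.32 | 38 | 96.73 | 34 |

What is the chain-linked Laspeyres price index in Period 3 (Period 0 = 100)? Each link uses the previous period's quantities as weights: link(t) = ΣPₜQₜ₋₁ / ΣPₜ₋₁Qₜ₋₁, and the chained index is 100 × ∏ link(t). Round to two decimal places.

116.64

Link Period 0→Period 1:
ΣP(Period 1)Q(Period 0) = 373.20×1 + 75.62×36 = 373.2 + 2722.32 = 3095.52
ΣP(Period 0)Q(Period 0) = 292.75×1 + 84.62×36 = 292.75 + 3046.32 = 3339.07
link = 3095.52/3339.07 = 0.927061
Link Period 1→Period 2:
ΣP(Period 2)Q(Period 1) = 436.39×1 + 89.32×37 = 436.39 + 3304.84 = 3741.23
ΣP(Period 1)Q(Period 1) = 373.20×1 + 75.62×37 = 373.2 + 2797.94 = 3171.14
link = 3741.23/3171.14 = 1.179774
Link Period 2→Period 3:
ΣP(Period 3)Q(Period 2) = 409.31×1 + 96.73×38 = 409.31 + 3675.74 = 4085.05
ΣP(Period 2)Q(Period 2) = 436.39×1 + 89.32×38 = 436.39 + 3394.16 = 3830.55
link = 4085.05/3830.55 = 1.066440
Chained index = 100 × 0.927061 × 1.179774 × 1.066440 = 116.6389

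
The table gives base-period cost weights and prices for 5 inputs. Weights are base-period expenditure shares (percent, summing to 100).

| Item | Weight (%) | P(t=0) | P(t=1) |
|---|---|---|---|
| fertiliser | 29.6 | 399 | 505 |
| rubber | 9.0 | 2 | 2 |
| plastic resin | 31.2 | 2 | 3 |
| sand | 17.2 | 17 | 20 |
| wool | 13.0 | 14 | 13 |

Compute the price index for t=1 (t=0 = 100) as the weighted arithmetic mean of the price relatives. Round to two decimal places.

125.57

fertiliser: 29.6 × (505/399) = 29.6 × 1.265664 = 37.4637
rubber: 9.0 × (2/2) = 9.0 × 1.000000 = 9.0000
plastic resin: 31.2 × (3/2) = 31.2 × 1.500000 = 46.8000
sand: 17.2 × (20/17) = 17.2 × 1.176471 = 20.2353
wool: 13.0 × (13/14) = 13.0 × 0.928571 = 12.0714
Index = Σ wᵢ·(p₁ᵢ/p₀ᵢ) = 37.4637 + 9.0000 + 46.8000 + 20.2353 + 12.0714 = 125.5704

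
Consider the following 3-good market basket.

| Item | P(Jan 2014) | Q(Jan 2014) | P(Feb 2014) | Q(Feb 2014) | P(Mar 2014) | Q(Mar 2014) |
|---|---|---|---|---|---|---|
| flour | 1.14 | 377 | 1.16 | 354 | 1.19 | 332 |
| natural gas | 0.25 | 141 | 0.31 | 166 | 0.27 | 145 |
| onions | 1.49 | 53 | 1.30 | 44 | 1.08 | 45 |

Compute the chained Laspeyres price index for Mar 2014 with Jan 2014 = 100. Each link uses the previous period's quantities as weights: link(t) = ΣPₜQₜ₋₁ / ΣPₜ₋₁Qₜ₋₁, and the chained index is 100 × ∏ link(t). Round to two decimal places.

Link Jan 2014→Feb 2014:
ΣP(Feb 2014)Q(Jan 2014) = 1.16×377 + 0.31×141 + 1.30×53 = 437.32 + 43.71 + 68.9 = 549.93
ΣP(Jan 2014)Q(Jan 2014) = 1.14×377 + 0.25×141 + 1.49×53 = 429.78 + 35.25 + 78.97 = 544
link = 549.93/544 = 1.010901
Link Feb 2014→Mar 2014:
ΣP(Mar 2014)Q(Feb 2014) = 1.19×354 + 0.27×166 + 1.08×44 = 421.26 + 44.82 + 47.52 = 513.6
ΣP(Feb 2014)Q(Feb 2014) = 1.16×354 + 0.31×166 + 1.30×44 = 410.64 + 51.46 + 57.2 = 519.3
link = 513.6/519.3 = 0.989024
Chained index = 100 × 1.010901 × 0.989024 = 99.9805

99.98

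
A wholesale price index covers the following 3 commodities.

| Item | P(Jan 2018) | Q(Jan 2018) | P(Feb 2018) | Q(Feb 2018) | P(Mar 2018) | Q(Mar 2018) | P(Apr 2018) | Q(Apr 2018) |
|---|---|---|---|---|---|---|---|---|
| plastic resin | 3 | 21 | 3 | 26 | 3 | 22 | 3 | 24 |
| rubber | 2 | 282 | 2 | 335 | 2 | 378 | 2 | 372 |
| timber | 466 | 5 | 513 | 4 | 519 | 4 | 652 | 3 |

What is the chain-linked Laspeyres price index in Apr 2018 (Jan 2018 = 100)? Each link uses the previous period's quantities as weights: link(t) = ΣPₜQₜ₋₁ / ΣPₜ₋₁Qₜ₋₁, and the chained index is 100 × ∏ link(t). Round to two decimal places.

128.86

Link Jan 2018→Feb 2018:
ΣP(Feb 2018)Q(Jan 2018) = 3×21 + 2×282 + 513×5 = 63 + 564 + 2565 = 3192
ΣP(Jan 2018)Q(Jan 2018) = 3×21 + 2×282 + 466×5 = 63 + 564 + 2330 = 2957
link = 3192/2957 = 1.079472
Link Feb 2018→Mar 2018:
ΣP(Mar 2018)Q(Feb 2018) = 3×26 + 2×335 + 519×4 = 78 + 670 + 2076 = 2824
ΣP(Feb 2018)Q(Feb 2018) = 3×26 + 2×335 + 513×4 = 78 + 670 + 2052 = 2800
link = 2824/2800 = 1.008571
Link Mar 2018→Apr 2018:
ΣP(Apr 2018)Q(Mar 2018) = 3×22 + 2×378 + 652×4 = 66 + 756 + 2608 = 3430
ΣP(Mar 2018)Q(Mar 2018) = 3×22 + 2×378 + 519×4 = 66 + 756 + 2076 = 2898
link = 3430/2898 = 1.183575
Chained index = 100 × 1.079472 × 1.008571 × 1.183575 = 128.8588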